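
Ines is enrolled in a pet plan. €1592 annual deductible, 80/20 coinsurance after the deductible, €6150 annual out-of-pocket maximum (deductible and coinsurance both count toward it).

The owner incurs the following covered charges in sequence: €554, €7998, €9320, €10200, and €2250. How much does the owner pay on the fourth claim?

Bill 1, €554: fully absorbed by the deductible. Cost to owner: €554. OOP to date €554.
Bill 2, €7998: €1038 finishes the deductible; €6960 goes to coinsurance; owner's 20% is €1392. Owner pays €2430; OOP now €2984.
Bill 3, €9320: 20% coinsurance on €9320 = €1864. Cost to owner: €1864. OOP to date €4848.
Bill 4, €10200: deductible already satisfied, so owner's share is 20% × €10200 = €2040. Adding that to €4848 gives €6888, past the €6150 cap; owner pays only €6150 − €4848 = €1302.

€1302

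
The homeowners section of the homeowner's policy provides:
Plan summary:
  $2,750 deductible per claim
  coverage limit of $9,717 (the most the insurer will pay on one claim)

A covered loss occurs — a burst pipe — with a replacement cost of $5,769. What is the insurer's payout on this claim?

Subtract the deductible: $5,769 − $2,750 = $3,019.
That's under the $9,717 cap, so the insurer reimburses the full $3,019.

$3,019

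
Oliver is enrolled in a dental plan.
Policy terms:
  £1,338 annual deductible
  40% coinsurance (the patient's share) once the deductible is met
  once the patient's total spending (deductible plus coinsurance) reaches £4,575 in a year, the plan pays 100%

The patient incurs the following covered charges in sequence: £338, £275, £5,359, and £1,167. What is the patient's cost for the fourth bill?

Claim 1 (£338): fully absorbed by the deductible. Cost to patient: £338. OOP to date £338.
Claim 2 (£275): entire amount goes to the deductible. Cost to patient: £275. OOP to date £613.
Claim 3 (£5,359): £725 finishes the deductible; £4,634 goes to coinsurance; coinsurance £4,634 × 40% = £1,853.60. Patient pays £2,578.60; OOP now £3,191.60.
Claim 4 (£1,167): deductible already satisfied, so patient's share is 40% × £1,167 = £466.80. Patient owes £466.80 (running OOP £3,658.40).

£466.80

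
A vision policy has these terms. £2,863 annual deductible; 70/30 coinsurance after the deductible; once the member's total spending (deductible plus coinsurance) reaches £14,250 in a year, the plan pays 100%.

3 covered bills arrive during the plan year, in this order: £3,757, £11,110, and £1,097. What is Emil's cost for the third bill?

£329.10

Claim 1 (£3,757): £2,863 to deductible, leaving £894; member's 30% is £268.20. Cost to member: £3,131.20. OOP to date £3,131.20.
Claim 2 (£11,110): deductible met; 30% of £11,110 = £3,333. Member pays £3,333; OOP now £6,464.20.
Claim 3 (£1,097): deductible already satisfied, so member's share is 30% × £1,097 = £329.10. Member pays £329.10; OOP now £6,793.30.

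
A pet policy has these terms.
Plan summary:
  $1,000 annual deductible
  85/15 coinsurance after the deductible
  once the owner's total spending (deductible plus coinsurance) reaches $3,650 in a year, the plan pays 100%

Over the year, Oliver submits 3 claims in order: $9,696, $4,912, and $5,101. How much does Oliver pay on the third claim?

#1 ($9,696): $1,000 finishes the deductible; $8,696 goes to coinsurance; coinsurance $8,696 × 15% = $1,304.40. Cost to owner: $2,304.40. OOP to date $2,304.40.
#2 ($4,912): deductible already satisfied, so owner's share is 15% × $4,912 = $736.80. Owner pays $736.80; OOP now $3,041.20.
#3 ($5,101): deductible met; 15% of $5,101 = $765.15. OOP would hit $3,806.35 > $3,650, so the cap limits the owner to $3,650 − $3,041.20 = $608.80.

$608.80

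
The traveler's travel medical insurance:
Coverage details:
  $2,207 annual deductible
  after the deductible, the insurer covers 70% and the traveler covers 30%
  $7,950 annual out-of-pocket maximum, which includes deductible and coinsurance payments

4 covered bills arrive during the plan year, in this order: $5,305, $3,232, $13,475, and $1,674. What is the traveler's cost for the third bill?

Claim 1 ($5,305): deductible takes $2,207, $3,098 remains; coinsurance $3,098 × 30% = $929.40. Cost to traveler: $3,136.40. OOP to date $3,136.40.
Claim 2 ($3,232): 30% coinsurance on $3,232 = $969.60. Cost to traveler: $969.60. OOP to date $4,106.
Claim 3 ($13,475): 30% coinsurance on $13,475 = $4,042.50. Adding that to $4,106 gives $8,148.50, past the $7,950 cap; traveler pays only $7,950 − $4,106 = $3,844.

$3,844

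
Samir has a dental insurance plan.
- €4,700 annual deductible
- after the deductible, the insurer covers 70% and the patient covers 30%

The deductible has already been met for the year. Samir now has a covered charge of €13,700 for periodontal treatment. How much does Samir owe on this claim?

With the deductible met, the entire €13,700 is subject to coinsurance.
Coinsurance: €13,700 × 30% = €4,110.

€4,110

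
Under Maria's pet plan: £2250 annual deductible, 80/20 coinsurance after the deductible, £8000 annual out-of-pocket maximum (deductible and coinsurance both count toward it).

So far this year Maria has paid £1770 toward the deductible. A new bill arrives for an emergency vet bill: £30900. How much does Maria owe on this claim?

£6230

Remaining deductible: £2250 − £1770 = £480.
After the £480 deductible portion, £30900 − £480 = £30420 is subject to coinsurance.
20% of £30420 = £6084 falls to the owner.
So the owner owes £480 + £6084 = £6564 before any cap.
That would bring total out-of-pocket to £8334, past the £8000 cap. The owner is capped at £8000 − £1770 = £6230 on this claim.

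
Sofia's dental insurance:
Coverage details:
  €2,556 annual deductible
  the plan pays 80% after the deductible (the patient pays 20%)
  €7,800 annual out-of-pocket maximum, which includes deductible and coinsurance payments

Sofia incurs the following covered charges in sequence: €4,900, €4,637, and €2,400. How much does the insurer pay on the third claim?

€1,920

Claim 1 (€4,900): deductible takes €2,556, €2,344 remains; 20% of €2,344 = €468.80. Cost to patient: €3,024.80. OOP to date €3,024.80. Plan pays €4,900 − €3,024.80 = €1,875.20.
Claim 2 (€4,637): 20% coinsurance on €4,637 = €927.40. Cost to patient: €927.40. OOP to date €3,952.20. Plan pays €4,637 − €927.40 = €3,709.60.
Claim 3 (€2,400): deductible already satisfied, so patient's share is 20% × €2,400 = €480. Cost to patient: €480. OOP to date €4,432.20. Plan pays €2,400 − €480 = €1,920.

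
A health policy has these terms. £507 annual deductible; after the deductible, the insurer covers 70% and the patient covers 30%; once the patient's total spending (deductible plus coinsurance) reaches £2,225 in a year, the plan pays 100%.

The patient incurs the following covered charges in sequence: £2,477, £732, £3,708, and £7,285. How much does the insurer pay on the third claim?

Claim 1 (£2,477): deductible takes £507, £1,970 remains; 30% of £1,970 = £591. Patient owes £1,098 (running OOP £1,098). Plan pays £2,477 − £1,098 = £1,379.
Claim 2 (£732): deductible met; 30% of £732 = £219.60. Patient owes £219.60 (running OOP £1,317.60). Plan pays £732 − £219.60 = £512.40.
Claim 3 (£3,708): deductible met; 30% of £3,708 = £1,112.40. That would push OOP to £2,430, over the £2,225 cap, so patient pays £2,225 − £1,317.60 = £907.40. Plan pays £3,708 − £907.40 = £2,800.60.

£2,800.60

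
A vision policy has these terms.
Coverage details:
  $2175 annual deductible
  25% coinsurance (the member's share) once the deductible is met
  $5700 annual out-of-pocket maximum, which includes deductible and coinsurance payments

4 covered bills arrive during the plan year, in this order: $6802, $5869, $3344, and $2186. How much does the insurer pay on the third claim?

$2508

Claim 1 — $6802: $2175 finishes the deductible; $4627 goes to coinsurance; 25% of $4627 = $1156.75. Cost to member: $3331.75. OOP to date $3331.75. Insurer: $6802 − $3331.75 = $3470.25.
Claim 2 — $5869: 25% coinsurance on $5869 = $1467.25. Cost to member: $1467.25. OOP to date $4799. Insurer: $5869 − $1467.25 = $4401.75.
Claim 3 — $3344: deductible met; 25% of $3344 = $836. Member owes $836 (running OOP $5635). Plan pays $3344 − $836 = $2508.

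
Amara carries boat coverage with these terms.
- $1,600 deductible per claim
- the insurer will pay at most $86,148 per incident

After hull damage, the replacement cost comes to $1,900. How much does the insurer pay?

After the deductible, $1,900 − $1,600 = $300 remains.
$300 is within the $86,148 limit, so the insurer pays $300.

$300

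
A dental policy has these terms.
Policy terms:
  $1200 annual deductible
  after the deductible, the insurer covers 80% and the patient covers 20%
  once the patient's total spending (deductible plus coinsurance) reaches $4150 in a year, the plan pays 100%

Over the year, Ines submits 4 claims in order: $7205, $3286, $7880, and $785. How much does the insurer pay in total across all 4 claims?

Bill 1, $7205: $1200 finishes the deductible; $6005 goes to coinsurance; patient's 20% is $1201. Patient pays $2401; OOP now $2401. Plan pays $7205 − $2401 = $4804.
Bill 2, $3286: 20% coinsurance on $3286 = $657.20. Cost to patient: $657.20. OOP to date $3058.20. Plan pays $3286 − $657.20 = $2628.80.
Bill 3, $7880: 20% coinsurance on $7880 = $1576. OOP would hit $4634.20 > $4150, so the cap limits the patient to $4150 − $3058.20 = $1091.80. Plan pays $7880 − $1091.80 = $6788.20.
Bill 4, $785: deductible met; 20% of $785 = $157. That would push OOP to $4307, over the $4150 cap, so patient pays $4150 − $4150 = $0. Insurer: $785 − $0 = $785.
Insurer total = bills − patient's total = $19156 − $4150 = $15006.

$15006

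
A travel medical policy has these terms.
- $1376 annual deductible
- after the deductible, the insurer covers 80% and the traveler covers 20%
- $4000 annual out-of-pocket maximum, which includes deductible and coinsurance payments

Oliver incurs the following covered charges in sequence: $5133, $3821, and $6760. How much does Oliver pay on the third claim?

Claim 1 ($5133): $1376 finishes the deductible; $3757 goes to coinsurance; traveler's 20% is $751.40. Traveler pays $2127.40; OOP now $2127.40.
Claim 2 ($3821): deductible met; 20% of $3821 = $764.20. Traveler pays $764.20; OOP now $2891.60.
Claim 3 ($6760): deductible already satisfied, so traveler's share is 20% × $6760 = $1352. That would push OOP to $4243.60, over the $4000 cap, so traveler pays $4000 − $2891.60 = $1108.40.

$1108.40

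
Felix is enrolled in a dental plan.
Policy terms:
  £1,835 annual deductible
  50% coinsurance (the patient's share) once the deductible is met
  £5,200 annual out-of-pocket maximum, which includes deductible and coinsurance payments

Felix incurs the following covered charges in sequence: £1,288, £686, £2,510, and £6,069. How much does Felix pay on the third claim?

£1,255

#1 (£1,288): entire amount goes to the deductible. Patient owes £1,288 (running OOP £1,288).
#2 (£686): deductible takes £547, £139 remains; 50% of £139 = £69.50. Patient pays £616.50; OOP now £1,904.50.
#3 (£2,510): 50% coinsurance on £2,510 = £1,255. Patient pays £1,255; OOP now £3,159.50.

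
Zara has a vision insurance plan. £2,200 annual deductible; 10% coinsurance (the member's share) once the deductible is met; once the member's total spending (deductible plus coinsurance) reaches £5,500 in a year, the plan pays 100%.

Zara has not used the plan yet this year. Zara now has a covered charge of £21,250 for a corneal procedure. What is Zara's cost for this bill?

Deductible not yet touched, so the first £2,200 of the bill goes to the deductible.
The remaining £19,050 (= £21,250 − £2,200) moves to coinsurance.
Member's 10% share of £19,050 is £1,905.
Member responsibility before any cap: £2,200 + £1,905 = £4,105.
Total out-of-pocket so far would be £0 + £4,105 = £4,105, below the £5,500 cap — no reduction.

£4,105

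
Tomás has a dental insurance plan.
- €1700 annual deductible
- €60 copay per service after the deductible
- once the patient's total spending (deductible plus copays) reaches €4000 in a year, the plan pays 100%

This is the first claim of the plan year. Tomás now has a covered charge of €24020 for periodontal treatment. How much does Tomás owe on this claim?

The full €1700 deductible is still open; €1700 of this bill applies to it.
The remaining €22320 (= €24020 − €1700) moves to the copay.
Copay on this service: €60.
Patient responsibility before any cap: €1700 + €60 = €1760.
Year-to-date out-of-pocket becomes €0 + €1760 = €1760, still under the €4000 maximum, so no cap applies.

€1760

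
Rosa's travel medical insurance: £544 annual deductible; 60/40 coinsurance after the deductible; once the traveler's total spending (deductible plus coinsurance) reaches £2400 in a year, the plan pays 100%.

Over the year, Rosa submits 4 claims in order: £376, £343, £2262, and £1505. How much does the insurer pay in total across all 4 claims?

£2365.20

Bill 1, £376: fully absorbed by the deductible. Cost to traveler: £376. OOP to date £376. Plan pays £376 − £376 = £0.
Bill 2, £343: deductible takes £168, £175 remains; 40% of £175 = £70. Traveler owes £238 (running OOP £614). Plan pays £343 − £238 = £105.
Bill 3, £2262: deductible already satisfied, so traveler's share is 40% × £2262 = £904.80. Cost to traveler: £904.80. OOP to date £1518.80. Plan pays £2262 − £904.80 = £1357.20.
Bill 4, £1505: deductible already satisfied, so traveler's share is 40% × £1505 = £602. Traveler pays £602; OOP now £2120.80. Plan pays £1505 − £602 = £903.
Insurer total: £0 + £105 + £1357.20 + £903 = £2365.20.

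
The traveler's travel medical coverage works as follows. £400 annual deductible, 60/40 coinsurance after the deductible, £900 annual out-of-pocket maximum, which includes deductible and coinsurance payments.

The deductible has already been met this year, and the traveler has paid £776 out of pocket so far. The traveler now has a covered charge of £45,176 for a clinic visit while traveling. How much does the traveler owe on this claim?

£124

The deductible is already satisfied, so the full bill goes to coinsurance.
40% of £45,176 = £18,070.40 falls to the traveler.
That would bring total out-of-pocket to £18,846.40, past the £900 cap. The traveler is capped at £900 − £776 = £124 on this claim.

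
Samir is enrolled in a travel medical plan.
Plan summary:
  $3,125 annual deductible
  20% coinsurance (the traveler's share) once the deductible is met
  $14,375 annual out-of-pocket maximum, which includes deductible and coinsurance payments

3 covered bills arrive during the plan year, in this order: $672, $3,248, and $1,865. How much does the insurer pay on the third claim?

Claim 1 — $672: fully absorbed by the deductible. Traveler pays $672; OOP now $672. Plan pays $672 − $672 = $0.
Claim 2 — $3,248: deductible takes $2,453, $795 remains; 20% of $795 = $159. Cost to traveler: $2,612. OOP to date $3,284. Insurer: $3,248 − $2,612 = $636.
Claim 3 — $1,865: deductible already satisfied, so traveler's share is 20% × $1,865 = $373. Cost to traveler: $373. OOP to date $3,657. Insurer: $1,865 − $373 = $1,492.

$1,492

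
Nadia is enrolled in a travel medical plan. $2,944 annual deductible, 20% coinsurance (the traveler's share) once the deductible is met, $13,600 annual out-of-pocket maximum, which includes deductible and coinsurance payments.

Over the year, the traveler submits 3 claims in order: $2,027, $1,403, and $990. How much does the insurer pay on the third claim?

#1 ($2,027): fully absorbed by the deductible. Cost to traveler: $2,027. OOP to date $2,027. Insurer: $2,027 − $2,027 = $0.
#2 ($1,403): $917 to deductible, leaving $486; coinsurance $486 × 20% = $97.20. Traveler owes $1,014.20 (running OOP $3,041.20). Insurer: $1,403 − $1,014.20 = $388.80.
#3 ($990): deductible already satisfied, so traveler's share is 20% × $990 = $198. Cost to traveler: $198. OOP to date $3,239.20. Insurer: $990 − $198 = $792.

$792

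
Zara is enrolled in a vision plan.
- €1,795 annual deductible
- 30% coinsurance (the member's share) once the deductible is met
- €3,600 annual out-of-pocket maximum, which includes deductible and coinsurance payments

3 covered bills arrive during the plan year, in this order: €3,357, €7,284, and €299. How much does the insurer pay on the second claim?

€5,947.60

Bill 1, €3,357: deductible takes €1,795, €1,562 remains; member's 30% is €468.60. Member pays €2,263.60; OOP now €2,263.60. Insurer: €3,357 − €2,263.60 = €1,093.40.
Bill 2, €7,284: deductible met; 30% of €7,284 = €2,185.20. OOP would hit €4,448.80 > €3,600, so the cap limits the member to €3,600 − €2,263.60 = €1,336.40. Insurer: €7,284 − €1,336.40 = €5,947.60.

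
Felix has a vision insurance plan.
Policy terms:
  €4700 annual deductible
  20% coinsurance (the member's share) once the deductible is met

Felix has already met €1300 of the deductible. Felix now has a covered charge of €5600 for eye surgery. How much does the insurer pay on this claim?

Remaining deductible: €4700 − €1300 = €3400.
The remaining €2200 (= €5600 − €3400) moves to coinsurance.
20% of €2200 = €440 falls to the member.
That puts the member's cost at €3400 + €440 = €3840.
The plan picks up €5600 − €3840 = €1760.

€1760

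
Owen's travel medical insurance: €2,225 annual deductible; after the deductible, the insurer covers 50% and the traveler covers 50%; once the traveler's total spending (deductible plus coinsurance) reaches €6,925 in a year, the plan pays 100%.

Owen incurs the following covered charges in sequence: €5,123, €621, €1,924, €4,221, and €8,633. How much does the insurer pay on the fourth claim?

Claim 1 (€5,123): €2,225 finishes the deductible; €2,898 goes to coinsurance; traveler's 50% is €1,449. Traveler pays €3,674; OOP now €3,674. Insurer: €5,123 − €3,674 = €1,449.
Claim 2 (€621): 50% coinsurance on €621 = €310.50. Cost to traveler: €310.50. OOP to date €3,984.50. Plan pays €621 − €310.50 = €310.50.
Claim 3 (€1,924): 50% coinsurance on €1,924 = €962. Traveler pays €962; OOP now €4,946.50. Insurer: €1,924 − €962 = €962.
Claim 4 (€4,221): deductible already satisfied, so traveler's share is 50% × €4,221 = €2,110.50. OOP would hit €7,057 > €6,925, so the cap limits the traveler to €6,925 − €4,946.50 = €1,978.50. Plan pays €4,221 − €1,978.50 = €2,242.50.

€2,242.50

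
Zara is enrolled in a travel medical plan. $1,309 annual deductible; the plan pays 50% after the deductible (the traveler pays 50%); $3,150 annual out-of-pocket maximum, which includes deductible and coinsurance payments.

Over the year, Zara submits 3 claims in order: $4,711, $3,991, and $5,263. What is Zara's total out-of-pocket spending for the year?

$3,150

Claim 1 ($4,711): $1,309 finishes the deductible; $3,402 goes to coinsurance; traveler's 50% is $1,701. Traveler pays $3,010; OOP now $3,010.
Claim 2 ($3,991): deductible met; 50% of $3,991 = $1,995.50. That would push OOP to $5,005.50, over the $3,150 cap, so traveler pays $3,150 − $3,010 = $140.
Claim 3 ($5,263): deductible met; 50% of $5,263 = $2,631.50. OOP would hit $5,781.50 > $3,150, so the cap limits the traveler to $3,150 − $3,150 = $0.
Total paid by the traveler: $3,010 + $140 + $0 = $3,150.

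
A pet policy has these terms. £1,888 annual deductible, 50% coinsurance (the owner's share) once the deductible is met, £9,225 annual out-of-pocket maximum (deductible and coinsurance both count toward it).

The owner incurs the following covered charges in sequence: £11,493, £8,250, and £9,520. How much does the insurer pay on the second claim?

£5,715.50

Claim 1 (£11,493): £1,888 to deductible, leaving £9,605; coinsurance £9,605 × 50% = £4,802.50. Owner pays £6,690.50; OOP now £6,690.50. Insurer: £11,493 − £6,690.50 = £4,802.50.
Claim 2 (£8,250): deductible met; 50% of £8,250 = £4,125. OOP would hit £10,815.50 > £9,225, so the cap limits the owner to £9,225 − £6,690.50 = £2,534.50. Insurer: £8,250 − £2,534.50 = £5,715.50.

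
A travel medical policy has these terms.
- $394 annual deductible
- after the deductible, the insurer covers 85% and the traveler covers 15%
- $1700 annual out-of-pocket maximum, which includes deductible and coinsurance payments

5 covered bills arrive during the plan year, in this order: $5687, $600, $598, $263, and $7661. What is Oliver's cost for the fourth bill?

Claim 1 — $5687: $394 to deductible, leaving $5293; coinsurance $5293 × 15% = $793.95. Traveler owes $1187.95 (running OOP $1187.95).
Claim 2 — $600: 15% coinsurance on $600 = $90. Traveler owes $90 (running OOP $1277.95).
Claim 3 — $598: 15% coinsurance on $598 = $89.70. Traveler owes $89.70 (running OOP $1367.65).
Claim 4 — $263: deductible already satisfied, so traveler's share is 15% × $263 = $39.45. Cost to traveler: $39.45. OOP to date $1407.10.

$39.45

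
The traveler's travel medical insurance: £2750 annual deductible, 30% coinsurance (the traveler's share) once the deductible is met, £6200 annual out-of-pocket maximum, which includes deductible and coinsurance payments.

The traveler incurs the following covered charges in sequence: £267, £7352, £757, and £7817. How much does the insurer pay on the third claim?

Bill 1, £267: all of it applies to the deductible. Cost to traveler: £267. OOP to date £267. Insurer: £267 − £267 = £0.
Bill 2, £7352: £2483 finishes the deductible; £4869 goes to coinsurance; coinsurance £4869 × 30% = £1460.70. Cost to traveler: £3943.70. OOP to date £4210.70. Insurer: £7352 − £3943.70 = £3408.30.
Bill 3, £757: deductible met; 30% of £757 = £227.10. Traveler owes £227.10 (running OOP £4437.80). Plan pays £757 − £227.10 = £529.90.

£529.90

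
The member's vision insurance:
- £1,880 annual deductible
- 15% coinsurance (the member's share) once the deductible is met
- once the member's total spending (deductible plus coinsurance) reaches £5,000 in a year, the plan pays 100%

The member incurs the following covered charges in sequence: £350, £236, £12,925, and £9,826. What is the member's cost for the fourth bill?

£1,375.35

Bill 1, £350: all of it applies to the deductible. Member owes £350 (running OOP £350).
Bill 2, £236: entire amount goes to the deductible. Member pays £236; OOP now £586.
Bill 3, £12,925: £1,294 to deductible, leaving £11,631; member's 15% is £1,744.65. Cost to member: £3,038.65. OOP to date £3,624.65.
Bill 4, £9,826: 15% coinsurance on £9,826 = £1,473.90. Adding that to £3,624.65 gives £5,098.55, past the £5,000 cap; member pays only £5,000 − £3,624.65 = £1,375.35.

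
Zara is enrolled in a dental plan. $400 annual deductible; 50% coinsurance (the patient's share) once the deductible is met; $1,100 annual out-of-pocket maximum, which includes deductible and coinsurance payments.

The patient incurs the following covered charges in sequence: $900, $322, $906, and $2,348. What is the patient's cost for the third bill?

#1 ($900): deductible takes $400, $500 remains; 50% of $500 = $250. Cost to patient: $650. OOP to date $650.
#2 ($322): deductible already satisfied, so patient's share is 50% × $322 = $161. Patient owes $161 (running OOP $811).
#3 ($906): deductible met; 50% of $906 = $453. OOP would hit $1,264 > $1,100, so the cap limits the patient to $1,100 − $811 = $289.

$289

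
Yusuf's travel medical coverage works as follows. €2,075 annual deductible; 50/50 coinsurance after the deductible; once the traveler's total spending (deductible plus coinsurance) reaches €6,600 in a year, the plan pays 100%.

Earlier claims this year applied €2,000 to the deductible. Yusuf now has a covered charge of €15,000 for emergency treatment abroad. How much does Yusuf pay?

Deductible still to meet: €2,075 − €2,000 = €75.
The remaining €14,925 (= €15,000 − €75) moves to coinsurance.
Traveler's 50% share of €14,925 is €7,462.50.
So the traveler owes €75 + €7,462.50 = €7,537.50 before any cap.
Adding €7,537.50 to the €2,000 already spent would give €9,537.50, which exceeds the €6,600 cap; the traveler pays just €6,600 − €2,000 = €4,600.

€4,600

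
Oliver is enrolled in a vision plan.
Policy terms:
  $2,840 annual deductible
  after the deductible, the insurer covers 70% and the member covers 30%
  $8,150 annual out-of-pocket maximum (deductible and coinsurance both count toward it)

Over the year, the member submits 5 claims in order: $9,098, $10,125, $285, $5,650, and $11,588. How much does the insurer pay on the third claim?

Claim 1 ($9,098): deductible takes $2,840, $6,258 remains; coinsurance $6,258 × 30% = $1,877.40. Member pays $4,717.40; OOP now $4,717.40. Plan pays $9,098 − $4,717.40 = $4,380.60.
Claim 2 ($10,125): deductible already satisfied, so member's share is 30% × $10,125 = $3,037.50. Member owes $3,037.50 (running OOP $7,754.90). Plan pays $10,125 − $3,037.50 = $7,087.50.
Claim 3 ($285): deductible met; 30% of $285 = $85.50. Member owes $85.50 (running OOP $7,840.40). Insurer: $285 − $85.50 = $199.50.

$199.50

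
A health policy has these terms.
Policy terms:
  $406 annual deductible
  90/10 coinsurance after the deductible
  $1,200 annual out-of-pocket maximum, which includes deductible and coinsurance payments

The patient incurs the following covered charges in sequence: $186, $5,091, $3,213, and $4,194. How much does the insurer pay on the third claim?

$2,906.10

Claim 1 — $186: all of it applies to the deductible. Patient owes $186 (running OOP $186). Plan pays $186 − $186 = $0.
Claim 2 — $5,091: $220 finishes the deductible; $4,871 goes to coinsurance; patient's 10% is $487.10. Patient owes $707.10 (running OOP $893.10). Plan pays $5,091 − $707.10 = $4,383.90.
Claim 3 — $3,213: deductible already satisfied, so patient's share is 10% × $3,213 = $321.30. OOP would hit $1,214.40 > $1,200, so the cap limits the patient to $1,200 − $893.10 = $306.90. Insurer: $3,213 − $306.90 = $2,906.10.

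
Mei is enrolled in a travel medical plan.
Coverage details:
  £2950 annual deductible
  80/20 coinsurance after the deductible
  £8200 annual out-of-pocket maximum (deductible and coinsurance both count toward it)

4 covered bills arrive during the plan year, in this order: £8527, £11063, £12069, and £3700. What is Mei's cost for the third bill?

Bill 1, £8527: deductible takes £2950, £5577 remains; traveler's 20% is £1115.40. Traveler pays £4065.40; OOP now £4065.40.
Bill 2, £11063: deductible already satisfied, so traveler's share is 20% × £11063 = £2212.60. Cost to traveler: £2212.60. OOP to date £6278.
Bill 3, £12069: deductible met; 20% of £12069 = £2413.80. That would push OOP to £8691.80, over the £8200 cap, so traveler pays £8200 − £6278 = £1922.

£1922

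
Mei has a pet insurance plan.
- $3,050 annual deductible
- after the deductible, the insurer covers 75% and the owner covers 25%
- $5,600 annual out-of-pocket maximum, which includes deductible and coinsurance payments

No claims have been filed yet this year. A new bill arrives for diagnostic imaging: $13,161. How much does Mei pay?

Deductible not yet touched, so the first $3,050 of the bill goes to the deductible.
The remaining $10,111 (= $13,161 − $3,050) moves to coinsurance.
25% of $10,111 = $2,527.75 falls to the owner.
Owner responsibility before any cap: $3,050 + $2,527.75 = $5,577.75.
Year-to-date out-of-pocket becomes $0 + $5,577.75 = $5,577.75, still under the $5,600 maximum, so no cap applies.

$5,577.75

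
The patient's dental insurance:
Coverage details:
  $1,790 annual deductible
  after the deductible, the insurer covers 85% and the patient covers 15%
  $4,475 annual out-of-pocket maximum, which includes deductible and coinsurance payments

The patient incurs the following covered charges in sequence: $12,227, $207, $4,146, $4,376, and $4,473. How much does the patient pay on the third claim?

Claim 1 — $12,227: $1,790 to deductible, leaving $10,437; 15% of $10,437 = $1,565.55. Patient pays $3,355.55; OOP now $3,355.55.
Claim 2 — $207: deductible already satisfied, so patient's share is 15% × $207 = $31.05. Cost to patient: $31.05. OOP to date $3,386.60.
Claim 3 — $4,146: 15% coinsurance on $4,146 = $621.90. Patient pays $621.90; OOP now $4,008.50.

$621.90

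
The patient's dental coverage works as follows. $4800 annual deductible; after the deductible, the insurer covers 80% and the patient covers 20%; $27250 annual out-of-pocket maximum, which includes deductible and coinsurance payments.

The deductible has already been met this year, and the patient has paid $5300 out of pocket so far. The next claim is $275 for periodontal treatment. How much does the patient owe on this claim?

With the deductible met, the entire $275 is subject to coinsurance.
Patient's 20% share of $275 is $55.
Year-to-date out-of-pocket becomes $5300 + $55 = $5355, still under the $27250 maximum, so no cap applies.

$55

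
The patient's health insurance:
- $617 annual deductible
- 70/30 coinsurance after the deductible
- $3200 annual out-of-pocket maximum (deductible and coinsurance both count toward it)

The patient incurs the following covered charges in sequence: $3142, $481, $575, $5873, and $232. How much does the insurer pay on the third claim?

#1 ($3142): $617 to deductible, leaving $2525; patient's 30% is $757.50. Patient owes $1374.50 (running OOP $1374.50). Insurer: $3142 − $1374.50 = $1767.50.
#2 ($481): deductible met; 30% of $481 = $144.30. Cost to patient: $144.30. OOP to date $1518.80. Plan pays $481 − $144.30 = $336.70.
#3 ($575): deductible already satisfied, so patient's share is 30% × $575 = $172.50. Patient owes $172.50 (running OOP $1691.30). Plan pays $575 − $172.50 = $402.50.

$402.50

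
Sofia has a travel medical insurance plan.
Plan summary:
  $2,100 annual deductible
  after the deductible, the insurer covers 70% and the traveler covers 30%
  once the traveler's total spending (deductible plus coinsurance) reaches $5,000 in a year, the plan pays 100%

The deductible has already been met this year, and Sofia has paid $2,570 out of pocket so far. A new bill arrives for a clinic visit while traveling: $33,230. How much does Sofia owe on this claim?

$2,430

With the deductible met, the entire $33,230 is subject to coinsurance.
Coinsurance: $33,230 × 30% = $9,969.
That would bring total out-of-pocket to $12,539, past the $5,000 cap. The traveler is capped at $5,000 − $2,570 = $2,430 on this claim.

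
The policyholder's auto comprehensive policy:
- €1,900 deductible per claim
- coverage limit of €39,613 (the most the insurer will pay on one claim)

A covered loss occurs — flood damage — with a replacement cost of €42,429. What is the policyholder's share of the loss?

After the deductible, €42,429 − €1,900 = €40,529 remains.
€40,529 exceeds the €39,613 limit, so the insurer pays the limit: €39,613.
The policyholder bears the rest of the original loss: €42,429 − €39,613 = €2,816.

€2,816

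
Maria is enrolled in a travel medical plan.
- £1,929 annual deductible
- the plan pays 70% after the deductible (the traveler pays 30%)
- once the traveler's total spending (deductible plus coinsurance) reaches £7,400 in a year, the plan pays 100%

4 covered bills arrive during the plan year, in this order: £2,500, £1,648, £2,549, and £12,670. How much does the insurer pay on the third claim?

#1 (£2,500): deductible takes £1,929, £571 remains; traveler's 30% is £171.30. Traveler owes £2,100.30 (running OOP £2,100.30). Insurer: £2,500 − £2,100.30 = £399.70.
#2 (£1,648): deductible already satisfied, so traveler's share is 30% × £1,648 = £494.40. Traveler owes £494.40 (running OOP £2,594.70). Plan pays £1,648 − £494.40 = £1,153.60.
#3 (£2,549): 30% coinsurance on £2,549 = £764.70. Traveler owes £764.70 (running OOP £3,359.40). Plan pays £2,549 − £764.70 = £1,784.30.

£1,784.30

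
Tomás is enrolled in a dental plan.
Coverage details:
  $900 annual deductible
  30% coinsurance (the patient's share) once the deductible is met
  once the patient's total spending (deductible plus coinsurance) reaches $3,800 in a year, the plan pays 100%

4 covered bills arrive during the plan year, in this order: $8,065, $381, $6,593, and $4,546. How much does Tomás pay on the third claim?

$636.20

Claim 1 — $8,065: deductible takes $900, $7,165 remains; patient's 30% is $2,149.50. Patient pays $3,049.50; OOP now $3,049.50.
Claim 2 — $381: deductible already satisfied, so patient's share is 30% × $381 = $114.30. Cost to patient: $114.30. OOP to date $3,163.80.
Claim 3 — $6,593: deductible met; 30% of $6,593 = $1,977.90. OOP would hit $5,141.70 > $3,800, so the cap limits the patient to $3,800 − $3,163.80 = $636.20.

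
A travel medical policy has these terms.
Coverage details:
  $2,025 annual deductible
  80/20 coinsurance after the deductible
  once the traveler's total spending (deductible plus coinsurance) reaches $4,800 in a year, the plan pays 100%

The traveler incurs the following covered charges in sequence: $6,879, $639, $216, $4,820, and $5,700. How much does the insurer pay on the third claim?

$172.80

Claim 1 ($6,879): $2,025 to deductible, leaving $4,854; traveler's 20% is $970.80. Traveler pays $2,995.80; OOP now $2,995.80. Plan pays $6,879 − $2,995.80 = $3,883.20.
Claim 2 ($639): deductible met; 20% of $639 = $127.80. Traveler owes $127.80 (running OOP $3,123.60). Insurer: $639 − $127.80 = $511.20.
Claim 3 ($216): deductible met; 20% of $216 = $43.20. Traveler owes $43.20 (running OOP $3,166.80). Plan pays $216 − $43.20 = $172.80.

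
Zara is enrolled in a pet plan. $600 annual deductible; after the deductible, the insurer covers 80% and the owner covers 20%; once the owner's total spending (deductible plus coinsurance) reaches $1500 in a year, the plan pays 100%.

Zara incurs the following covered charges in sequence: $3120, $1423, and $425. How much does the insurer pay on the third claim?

Claim 1 ($3120): deductible takes $600, $2520 remains; owner's 20% is $504. Owner pays $1104; OOP now $1104. Plan pays $3120 − $1104 = $2016.
Claim 2 ($1423): 20% coinsurance on $1423 = $284.60. Owner owes $284.60 (running OOP $1388.60). Plan pays $1423 − $284.60 = $1138.40.
Claim 3 ($425): 20% coinsurance on $425 = $85. Cost to owner: $85. OOP to date $1473.60. Plan pays $425 − $85 = $340.

$340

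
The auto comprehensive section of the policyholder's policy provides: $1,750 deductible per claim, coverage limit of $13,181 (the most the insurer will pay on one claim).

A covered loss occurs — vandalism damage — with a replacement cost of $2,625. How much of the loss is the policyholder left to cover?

After the deductible, $2,625 − $1,750 = $875 remains.
That's under the $13,181 cap, so the insurer reimburses the full $875.
Policyholder's share is the uncovered remainder: $2,625 − $875 = $1,750.

$1,750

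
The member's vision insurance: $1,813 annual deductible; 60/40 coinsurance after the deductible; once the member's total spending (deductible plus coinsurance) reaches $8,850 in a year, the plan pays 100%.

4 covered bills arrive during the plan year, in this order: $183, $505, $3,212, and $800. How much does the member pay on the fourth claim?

$320

Claim 1 ($183): all of it applies to the deductible. Cost to member: $183. OOP to date $183.
Claim 2 ($505): fully absorbed by the deductible. Cost to member: $505. OOP to date $688.
Claim 3 ($3,212): deductible takes $1,125, $2,087 remains; coinsurance $2,087 × 40% = $834.80. Cost to member: $1,959.80. OOP to date $2,647.80.
Claim 4 ($800): deductible already satisfied, so member's share is 40% × $800 = $320. Member owes $320 (running OOP $2,967.80).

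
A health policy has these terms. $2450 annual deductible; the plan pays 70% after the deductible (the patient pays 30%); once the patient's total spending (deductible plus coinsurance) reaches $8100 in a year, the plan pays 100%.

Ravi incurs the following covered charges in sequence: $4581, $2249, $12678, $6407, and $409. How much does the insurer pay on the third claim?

Claim 1 ($4581): $2450 finishes the deductible; $2131 goes to coinsurance; coinsurance $2131 × 30% = $639.30. Cost to patient: $3089.30. OOP to date $3089.30. Plan pays $4581 − $3089.30 = $1491.70.
Claim 2 ($2249): deductible already satisfied, so patient's share is 30% × $2249 = $674.70. Patient pays $674.70; OOP now $3764. Plan pays $2249 − $674.70 = $1574.30.
Claim 3 ($12678): deductible already satisfied, so patient's share is 30% × $12678 = $3803.40. Patient pays $3803.40; OOP now $7567.40. Plan pays $12678 − $3803.40 = $8874.60.

$8874.60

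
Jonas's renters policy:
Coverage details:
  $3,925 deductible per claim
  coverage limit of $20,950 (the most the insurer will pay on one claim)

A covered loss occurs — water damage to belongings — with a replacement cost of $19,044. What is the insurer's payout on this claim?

$15,119

Less the $3,925 deductible: $19,044 − $3,925 = $15,119.
$15,119 ≤ $20,950, so the limit doesn't bind; insurer pays $15,119.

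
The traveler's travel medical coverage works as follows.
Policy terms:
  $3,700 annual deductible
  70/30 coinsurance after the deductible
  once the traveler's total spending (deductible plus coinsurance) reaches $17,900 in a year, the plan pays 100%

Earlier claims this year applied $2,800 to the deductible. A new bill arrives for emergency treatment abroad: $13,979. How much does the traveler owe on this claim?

$2,800 of the $3,700 deductible is already met, leaving $900.
The remaining $13,079 (= $13,979 − $900) moves to coinsurance.
Traveler's 30% share of $13,079 is $3,923.70.
Traveler responsibility before any cap: $900 + $3,923.70 = $4,823.70.
Year-to-date out-of-pocket becomes $2,800 + $4,823.70 = $7,623.70, still under the $17,900 maximum, so no cap applies.

$4,823.70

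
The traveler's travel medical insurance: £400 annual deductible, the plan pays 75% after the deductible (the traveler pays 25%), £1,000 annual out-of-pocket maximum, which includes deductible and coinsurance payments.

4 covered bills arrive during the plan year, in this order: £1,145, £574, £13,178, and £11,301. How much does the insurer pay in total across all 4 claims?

£25,198

Bill 1, £1,145: £400 finishes the deductible; £745 goes to coinsurance; coinsurance £745 × 25% = £186.25. Traveler pays £586.25; OOP now £586.25. Plan pays £1,145 − £586.25 = £558.75.
Bill 2, £574: deductible met; 25% of £574 = £143.50. Traveler pays £143.50; OOP now £729.75. Plan pays £574 − £143.50 = £430.50.
Bill 3, £13,178: 25% coinsurance on £13,178 = £3,294.50. Adding that to £729.75 gives £4,024.25, past the £1,000 cap; traveler pays only £1,000 − £729.75 = £270.25. Plan pays £13,178 − £270.25 = £12,907.75.
Bill 4, £11,301: deductible already satisfied, so traveler's share is 25% × £11,301 = £2,825.25. That would push OOP to £3,825.25, over the £1,000 cap, so traveler pays £1,000 − £1,000 = £0. Insurer: £11,301 − £0 = £11,301.
Insurer total: £558.75 + £430.50 + £12,907.75 + £11,301 = £25,198.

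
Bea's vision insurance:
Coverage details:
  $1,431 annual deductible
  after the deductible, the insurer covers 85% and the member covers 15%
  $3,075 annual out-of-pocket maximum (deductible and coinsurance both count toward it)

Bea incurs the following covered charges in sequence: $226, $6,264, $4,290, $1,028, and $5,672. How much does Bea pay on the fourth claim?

#1 ($226): fully absorbed by the deductible. Member pays $226; OOP now $226.
#2 ($6,264): $1,205 to deductible, leaving $5,059; member's 15% is $758.85. Member pays $1,963.85; OOP now $2,189.85.
#3 ($4,290): deductible met; 15% of $4,290 = $643.50. Member owes $643.50 (running OOP $2,833.35).
#4 ($1,028): 15% coinsurance on $1,028 = $154.20. Member owes $154.20 (running OOP $2,987.55).

$154.20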